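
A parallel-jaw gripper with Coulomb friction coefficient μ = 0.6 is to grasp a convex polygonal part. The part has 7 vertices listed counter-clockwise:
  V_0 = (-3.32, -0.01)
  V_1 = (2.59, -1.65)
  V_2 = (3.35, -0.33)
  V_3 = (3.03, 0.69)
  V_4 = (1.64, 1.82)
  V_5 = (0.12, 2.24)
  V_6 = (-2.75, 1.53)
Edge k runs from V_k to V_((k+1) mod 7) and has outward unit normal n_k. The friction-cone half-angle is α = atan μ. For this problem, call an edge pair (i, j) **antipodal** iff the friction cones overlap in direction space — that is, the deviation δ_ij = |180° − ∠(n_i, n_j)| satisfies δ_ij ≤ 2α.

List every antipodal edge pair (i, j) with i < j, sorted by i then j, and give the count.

α = atan 0.6 = 30.96°;  2α = 61.93°
n_0 = (-0.2674, -0.9636)
n_1 = (+0.8666, -0.4990)
n_2 = (+0.9541, +0.2993)
n_3 = (+0.6308, +0.7759)
n_4 = (+0.2663, +0.9639)
n_5 = (-0.2401, +0.9707)
n_6 = (-0.9378, +0.3471)
  (0,1): δ = 104.42°  ·
  (0,2): δ = 57.07°  ✓
  (0,3): δ = 23.60°  ✓
  (0,4): δ = 0.06°  ✓
  (0,5): δ = 29.40°  ✓
  (0,6): δ = 85.20°  ·
  (1,2): δ = 132.65°  ·
  (1,3): δ = 99.18°  ·
  (1,4): δ = 75.51°  ·
  (1,5): δ = 46.17°  ✓
  (1,6): δ = 9.62°  ✓
  (2,3): δ = 146.53°  ·
  (2,4): δ = 122.86°  ·
  (2,5): δ = 93.52°  ·
  (2,6): δ = 37.73°  ✓
  (3,4): δ = 156.34°  ·
  (3,5): δ = 127.00°  ·
  (3,6): δ = 71.20°  ·
  (4,5): δ = 150.66°  ·
  (4,6): δ = 94.86°  ·
  (5,6): δ = 124.21°  ·
antipodal pairs: 7

count = 7; pairs: (0,2), (0,3), (0,4), (0,5), (1,5), (1,6), (2,6)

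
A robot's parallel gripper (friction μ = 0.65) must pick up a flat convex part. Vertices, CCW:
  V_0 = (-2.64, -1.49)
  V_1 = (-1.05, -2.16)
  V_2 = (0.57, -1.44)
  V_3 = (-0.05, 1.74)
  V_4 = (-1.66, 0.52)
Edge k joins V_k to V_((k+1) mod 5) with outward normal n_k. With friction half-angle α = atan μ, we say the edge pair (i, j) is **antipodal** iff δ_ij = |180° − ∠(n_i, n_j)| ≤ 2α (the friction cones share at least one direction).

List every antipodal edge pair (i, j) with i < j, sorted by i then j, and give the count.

α = atan 0.65 = 33.02°;  2α = 66.05°
n_0 = (-0.3883, -0.9215)
n_1 = (+0.4061, -0.9138)
n_2 = (+0.9815, +0.1914)
n_3 = (-0.6040, +0.7970)
n_4 = (-0.8989, +0.4382)
  (0,1): δ = 133.19°  ·
  (0,2): δ = 56.12°  ✓
  (0,3): δ = 60.00°  ✓
  (0,4): δ = 86.86°  ·
  (1,2): δ = 102.93°  ·
  (1,3): δ = 13.19°  ✓
  (1,4): δ = 40.05°  ✓
  (2,3): δ = 63.88°  ✓
  (2,4): δ = 37.02°  ✓
  (3,4): δ = 153.15°  ·
antipodal pairs: 6

count = 6; pairs: (0,2), (0,3), (1,3), (1,4), (2,3), (2,4)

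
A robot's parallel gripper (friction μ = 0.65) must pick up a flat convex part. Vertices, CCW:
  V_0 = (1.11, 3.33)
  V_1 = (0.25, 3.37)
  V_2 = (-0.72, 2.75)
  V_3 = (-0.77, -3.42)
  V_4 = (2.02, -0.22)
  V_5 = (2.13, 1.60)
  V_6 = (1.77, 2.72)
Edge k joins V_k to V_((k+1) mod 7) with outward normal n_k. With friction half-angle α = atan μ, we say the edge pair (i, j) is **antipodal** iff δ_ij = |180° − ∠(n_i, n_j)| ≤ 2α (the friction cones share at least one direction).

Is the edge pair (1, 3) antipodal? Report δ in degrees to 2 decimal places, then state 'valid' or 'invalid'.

α = atan 0.65 = 33.02°;  2α = 66.05°
edge 1: e_1 = (-0.97, -0.62);  n_1 = (-0.5386, +0.8426)
edge 3: e_3 = (+2.79, +3.20);  n_3 = (+0.7537, -0.6572)
∠(n_1, n_3) = 163.67°
δ = |180° − 163.67°| = 16.33°
16.33° ≤ 2α = 66.05°  →  valid

δ = 16.33°, valid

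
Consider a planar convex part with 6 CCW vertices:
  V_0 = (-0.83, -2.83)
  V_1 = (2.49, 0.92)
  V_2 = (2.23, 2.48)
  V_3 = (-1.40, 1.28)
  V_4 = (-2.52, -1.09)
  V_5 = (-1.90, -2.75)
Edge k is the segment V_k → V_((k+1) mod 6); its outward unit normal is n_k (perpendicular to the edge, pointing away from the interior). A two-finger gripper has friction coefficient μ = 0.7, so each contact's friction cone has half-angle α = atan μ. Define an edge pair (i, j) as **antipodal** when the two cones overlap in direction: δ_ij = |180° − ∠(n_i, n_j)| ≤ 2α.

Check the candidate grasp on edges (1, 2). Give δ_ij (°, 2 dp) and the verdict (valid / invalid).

α = atan 0.7 = 34.99°;  2α = 69.98°
edge 1: e_1 = (-0.26, +1.56);  n_1 = (+0.9864, +0.1644)
edge 2: e_2 = (-3.63, -1.20);  n_2 = (-0.3139, +0.9495)
∠(n_1, n_2) = 98.83°
δ = |180° − 98.83°| = 81.17°
81.17° > 2α = 69.98°  →  invalid

δ = 81.17°, invalid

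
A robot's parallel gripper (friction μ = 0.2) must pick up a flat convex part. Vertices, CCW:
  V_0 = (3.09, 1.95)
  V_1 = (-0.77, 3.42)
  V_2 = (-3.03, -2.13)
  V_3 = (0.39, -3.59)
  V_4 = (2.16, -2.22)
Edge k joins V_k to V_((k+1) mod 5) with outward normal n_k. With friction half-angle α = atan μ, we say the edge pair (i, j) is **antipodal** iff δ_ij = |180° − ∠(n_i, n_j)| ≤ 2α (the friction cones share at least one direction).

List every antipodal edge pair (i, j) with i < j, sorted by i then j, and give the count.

count = 2; pairs: (0,2), (1,4)

α = atan 0.2 = 11.31°;  2α = 22.62°
n_0 = (+0.3559, +0.9345)
n_1 = (-0.9262, +0.3771)
n_2 = (-0.3926, -0.9197)
n_3 = (+0.6121, -0.7908)
n_4 = (+0.9760, -0.2177)
  (0,1): δ = 91.31°  ·
  (0,2): δ = 2.27°  ✓
  (0,3): δ = 58.59°  ·
  (0,4): δ = 98.28°  ·
  (1,2): δ = 90.96°  ·
  (1,3): δ = 30.10°  ·
  (1,4): δ = 9.58°  ✓
  (2,3): δ = 119.14°  ·
  (2,4): δ = 79.45°  ·
  (3,4): δ = 140.31°  ·
antipodal pairs: 2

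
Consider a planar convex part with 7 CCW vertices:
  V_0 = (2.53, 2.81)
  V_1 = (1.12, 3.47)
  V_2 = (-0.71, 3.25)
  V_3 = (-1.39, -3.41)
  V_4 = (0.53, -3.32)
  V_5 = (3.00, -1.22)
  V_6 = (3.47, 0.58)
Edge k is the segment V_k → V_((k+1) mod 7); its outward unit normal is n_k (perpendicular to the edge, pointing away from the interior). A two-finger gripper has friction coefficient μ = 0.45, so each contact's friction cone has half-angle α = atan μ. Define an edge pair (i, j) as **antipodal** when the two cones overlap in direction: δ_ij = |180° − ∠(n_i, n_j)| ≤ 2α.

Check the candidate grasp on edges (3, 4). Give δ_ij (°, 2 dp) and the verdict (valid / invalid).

δ = 142.31°, invalid

α = atan 0.45 = 24.23°;  2α = 48.46°
edge 3: e_3 = (+1.92, +0.09);  n_3 = (+0.0468, -0.9989)
edge 4: e_4 = (+2.47, +2.10);  n_4 = (+0.6477, -0.7619)
∠(n_3, n_4) = 37.69°
δ = |180° − 37.69°| = 142.31°
142.31° > 2α = 48.46°  →  invalid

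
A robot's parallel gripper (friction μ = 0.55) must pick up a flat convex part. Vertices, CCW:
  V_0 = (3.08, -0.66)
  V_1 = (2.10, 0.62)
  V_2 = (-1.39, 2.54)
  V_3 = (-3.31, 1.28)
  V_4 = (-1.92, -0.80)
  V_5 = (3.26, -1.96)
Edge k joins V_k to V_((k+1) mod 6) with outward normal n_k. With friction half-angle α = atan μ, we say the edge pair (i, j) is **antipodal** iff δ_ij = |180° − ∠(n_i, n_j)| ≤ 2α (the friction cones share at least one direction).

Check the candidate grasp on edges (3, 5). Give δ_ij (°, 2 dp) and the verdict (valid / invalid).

δ = 25.87°, valid

α = atan 0.55 = 28.81°;  2α = 57.62°
edge 3: e_3 = (+1.39, -2.08);  n_3 = (-0.8314, -0.5556)
edge 5: e_5 = (-0.18, +1.30);  n_5 = (+0.9905, +0.1372)
∠(n_3, n_5) = 154.13°
δ = |180° − 154.13°| = 25.87°
25.87° ≤ 2α = 57.62°  →  valid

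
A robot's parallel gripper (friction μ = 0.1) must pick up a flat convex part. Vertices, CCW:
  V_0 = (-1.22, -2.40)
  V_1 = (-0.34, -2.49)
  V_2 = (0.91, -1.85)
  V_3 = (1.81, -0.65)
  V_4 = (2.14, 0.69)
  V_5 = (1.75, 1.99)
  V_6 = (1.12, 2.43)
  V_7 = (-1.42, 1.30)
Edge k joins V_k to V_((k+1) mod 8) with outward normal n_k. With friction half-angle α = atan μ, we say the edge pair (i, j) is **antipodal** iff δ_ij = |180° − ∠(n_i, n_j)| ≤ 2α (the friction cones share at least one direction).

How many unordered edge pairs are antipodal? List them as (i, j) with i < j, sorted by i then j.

count = 1; pairs: (1,6)

α = atan 0.1 = 5.71°;  2α = 11.42°
n_0 = (-0.1017, -0.9948)
n_1 = (+0.4557, -0.8901)
n_2 = (+0.8000, -0.6000)
n_3 = (+0.9710, -0.2391)
n_4 = (+0.9578, +0.2873)
n_5 = (+0.5726, +0.8198)
n_6 = (-0.4065, +0.9137)
n_7 = (-0.9985, -0.0540)
  (0,1): δ = 147.05°  ·
  (0,2): δ = 121.03°  ·
  (0,3): δ = 98.00°  ·
  (0,4): δ = 67.46°  ·
  (0,5): δ = 29.09°  ·
  (0,6): δ = 29.82°  ·
  (0,7): δ = 98.93°  ·
  (1,2): δ = 153.98°  ·
  (1,3): δ = 130.95°  ·
  (1,4): δ = 100.41°  ·
  (1,5): δ = 62.04°  ·
  (1,6): δ = 3.13°  ✓
  (1,7): δ = 65.98°  ·
  (2,3): δ = 156.96°  ·
  (2,4): δ = 126.43°  ·
  (2,5): δ = 88.06°  ·
  (2,6): δ = 29.15°  ·
  (2,7): δ = 39.96°  ·
  (3,4): δ = 149.47°  ·
  (3,5): δ = 111.10°  ·
  (3,6): δ = 52.18°  ·
  (3,7): δ = 16.93°  ·
  (4,5): δ = 141.63°  ·
  (4,6): δ = 82.72°  ·
  (4,7): δ = 13.61°  ·
  (5,6): δ = 121.09°  ·
  (5,7): δ = 51.98°  ·
  (6,7): δ = 110.89°  ·
antipodal pairs: 1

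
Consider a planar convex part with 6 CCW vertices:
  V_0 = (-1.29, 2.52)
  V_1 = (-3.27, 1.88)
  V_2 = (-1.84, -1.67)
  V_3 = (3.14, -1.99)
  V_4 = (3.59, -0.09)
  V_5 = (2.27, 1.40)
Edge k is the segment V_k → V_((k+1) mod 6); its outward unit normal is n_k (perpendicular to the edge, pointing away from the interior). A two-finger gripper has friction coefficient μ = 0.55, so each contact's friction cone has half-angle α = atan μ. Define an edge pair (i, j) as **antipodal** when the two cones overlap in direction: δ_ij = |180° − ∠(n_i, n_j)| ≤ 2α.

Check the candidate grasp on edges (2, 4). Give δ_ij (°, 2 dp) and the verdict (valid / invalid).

α = atan 0.55 = 28.81°;  2α = 57.62°
edge 2: e_2 = (+4.98, -0.32);  n_2 = (-0.0641, -0.9979)
edge 4: e_4 = (-1.32, +1.49);  n_4 = (+0.7485, +0.6631)
∠(n_2, n_4) = 135.21°
δ = |180° − 135.21°| = 44.79°
44.79° ≤ 2α = 57.62°  →  valid

δ = 44.79°, valid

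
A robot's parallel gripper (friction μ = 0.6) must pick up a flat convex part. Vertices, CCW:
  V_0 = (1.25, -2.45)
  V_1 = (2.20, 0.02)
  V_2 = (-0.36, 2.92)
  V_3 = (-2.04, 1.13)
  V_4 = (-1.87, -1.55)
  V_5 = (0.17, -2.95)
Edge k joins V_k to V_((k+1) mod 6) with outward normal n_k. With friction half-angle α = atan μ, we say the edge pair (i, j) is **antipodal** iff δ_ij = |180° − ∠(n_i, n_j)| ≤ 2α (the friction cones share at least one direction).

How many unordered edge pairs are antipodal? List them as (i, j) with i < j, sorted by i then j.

α = atan 0.6 = 30.96°;  2α = 61.93°
n_0 = (+0.9333, -0.3590)
n_1 = (+0.7497, +0.6618)
n_2 = (-0.7292, +0.6843)
n_3 = (-0.9980, -0.0633)
n_4 = (-0.5658, -0.8245)
n_5 = (+0.4201, -0.9075)
  (0,1): δ = 117.53°  ·
  (0,2): δ = 22.15°  ✓
  (0,3): δ = 24.67°  ✓
  (0,4): δ = 76.58°  ·
  (0,5): δ = 135.88°  ·
  (1,2): δ = 84.62°  ·
  (1,3): δ = 37.81°  ✓
  (1,4): δ = 14.10°  ✓
  (1,5): δ = 73.41°  ·
  (2,3): δ = 133.19°  ·
  (2,4): δ = 81.28°  ·
  (2,5): δ = 21.97°  ✓
  (3,4): δ = 128.09°  ·
  (3,5): δ = 68.79°  ·
  (4,5): δ = 120.70°  ·
antipodal pairs: 5

count = 5; pairs: (0,2), (0,3), (1,3), (1,4), (2,5)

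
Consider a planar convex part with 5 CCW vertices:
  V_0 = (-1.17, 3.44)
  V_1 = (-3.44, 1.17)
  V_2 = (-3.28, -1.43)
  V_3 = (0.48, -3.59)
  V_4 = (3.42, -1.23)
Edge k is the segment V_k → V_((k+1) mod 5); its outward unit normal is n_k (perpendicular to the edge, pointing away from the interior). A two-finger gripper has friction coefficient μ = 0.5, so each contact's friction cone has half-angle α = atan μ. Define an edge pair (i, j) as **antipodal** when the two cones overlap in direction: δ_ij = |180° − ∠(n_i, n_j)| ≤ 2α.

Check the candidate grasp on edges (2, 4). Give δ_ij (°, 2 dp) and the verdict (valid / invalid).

δ = 15.62°, valid

α = atan 0.5 = 26.57°;  2α = 53.13°
edge 2: e_2 = (+3.76, -2.16);  n_2 = (-0.4981, -0.8671)
edge 4: e_4 = (-4.59, +4.67);  n_4 = (+0.7132, +0.7010)
∠(n_2, n_4) = 164.38°
δ = |180° − 164.38°| = 15.62°
15.62° ≤ 2α = 53.13°  →  valid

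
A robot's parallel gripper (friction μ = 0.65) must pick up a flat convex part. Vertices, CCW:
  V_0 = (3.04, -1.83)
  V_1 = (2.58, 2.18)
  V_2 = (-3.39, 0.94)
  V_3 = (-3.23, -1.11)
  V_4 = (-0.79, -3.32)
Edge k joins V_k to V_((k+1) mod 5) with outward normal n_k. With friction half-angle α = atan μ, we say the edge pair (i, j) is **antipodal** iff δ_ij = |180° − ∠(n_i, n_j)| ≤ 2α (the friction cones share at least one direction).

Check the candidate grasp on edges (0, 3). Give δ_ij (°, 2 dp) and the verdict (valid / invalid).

δ = 41.29°, valid

α = atan 0.65 = 33.02°;  2α = 66.05°
edge 0: e_0 = (-0.46, +4.01);  n_0 = (+0.9935, +0.1140)
edge 3: e_3 = (+2.44, -2.21);  n_3 = (-0.6713, -0.7412)
∠(n_0, n_3) = 138.71°
δ = |180° − 138.71°| = 41.29°
41.29° ≤ 2α = 66.05°  →  valid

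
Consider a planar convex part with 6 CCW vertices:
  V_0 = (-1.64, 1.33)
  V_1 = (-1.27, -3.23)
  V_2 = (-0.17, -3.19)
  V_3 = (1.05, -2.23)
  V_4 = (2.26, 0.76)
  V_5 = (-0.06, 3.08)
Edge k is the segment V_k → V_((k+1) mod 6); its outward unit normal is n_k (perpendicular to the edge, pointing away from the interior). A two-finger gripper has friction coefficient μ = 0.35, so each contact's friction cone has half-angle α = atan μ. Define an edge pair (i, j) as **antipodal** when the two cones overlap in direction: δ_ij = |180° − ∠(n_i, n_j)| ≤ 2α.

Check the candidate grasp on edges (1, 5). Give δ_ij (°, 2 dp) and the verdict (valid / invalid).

δ = 45.84°, invalid

α = atan 0.35 = 19.29°;  2α = 38.58°
edge 1: e_1 = (+1.10, +0.04);  n_1 = (+0.0363, -0.9993)
edge 5: e_5 = (-1.58, -1.75);  n_5 = (-0.7422, +0.6701)
∠(n_1, n_5) = 134.16°
δ = |180° − 134.16°| = 45.84°
45.84° > 2α = 38.58°  →  invalid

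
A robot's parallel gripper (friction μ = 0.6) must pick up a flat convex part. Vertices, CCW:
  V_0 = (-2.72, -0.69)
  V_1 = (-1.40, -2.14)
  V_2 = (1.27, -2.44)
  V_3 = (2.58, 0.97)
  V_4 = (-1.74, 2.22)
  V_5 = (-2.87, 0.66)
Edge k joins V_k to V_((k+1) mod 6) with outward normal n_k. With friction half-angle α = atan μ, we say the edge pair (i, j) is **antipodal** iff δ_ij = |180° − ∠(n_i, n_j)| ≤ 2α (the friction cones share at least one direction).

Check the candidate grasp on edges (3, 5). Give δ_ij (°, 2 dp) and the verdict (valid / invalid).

α = atan 0.6 = 30.96°;  2α = 61.93°
edge 3: e_3 = (-4.32, +1.25);  n_3 = (+0.2780, +0.9606)
edge 5: e_5 = (+0.15, -1.35);  n_5 = (-0.9939, -0.1104)
∠(n_3, n_5) = 112.48°
δ = |180° − 112.48°| = 67.52°
67.52° > 2α = 61.93°  →  invalid

δ = 67.52°, invalid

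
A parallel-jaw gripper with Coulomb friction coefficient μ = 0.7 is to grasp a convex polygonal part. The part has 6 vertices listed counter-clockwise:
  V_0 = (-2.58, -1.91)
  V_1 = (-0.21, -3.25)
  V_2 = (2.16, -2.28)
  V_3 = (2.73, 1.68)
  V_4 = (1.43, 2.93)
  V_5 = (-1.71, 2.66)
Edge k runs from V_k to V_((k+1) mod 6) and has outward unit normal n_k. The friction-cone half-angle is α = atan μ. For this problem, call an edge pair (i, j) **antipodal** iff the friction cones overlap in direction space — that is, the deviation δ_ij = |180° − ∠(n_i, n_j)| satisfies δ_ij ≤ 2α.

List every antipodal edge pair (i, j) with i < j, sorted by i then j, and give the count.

count = 8; pairs: (0,2), (0,3), (0,4), (1,3), (1,4), (1,5), (2,5), (3,5)

α = atan 0.7 = 34.99°;  2α = 69.98°
n_0 = (-0.4922, -0.8705)
n_1 = (+0.3788, -0.9255)
n_2 = (+0.9898, -0.1425)
n_3 = (+0.6931, +0.7208)
n_4 = (-0.0857, +0.9963)
n_5 = (-0.9824, +0.1870)
  (0,1): δ = 128.26°  ·
  (0,2): δ = 68.71°  ✓
  (0,3): δ = 14.39°  ✓
  (0,4): δ = 34.40°  ✓
  (0,5): δ = 108.71°  ·
  (1,2): δ = 120.45°  ·
  (1,3): δ = 66.14°  ✓
  (1,4): δ = 17.34°  ✓
  (1,5): δ = 56.96°  ✓
  (2,3): δ = 125.69°  ·
  (2,4): δ = 76.89°  ·
  (2,5): δ = 2.59°  ✓
  (3,4): δ = 131.21°  ·
  (3,5): δ = 56.90°  ✓
  (4,5): δ = 105.69°  ·
antipodal pairs: 8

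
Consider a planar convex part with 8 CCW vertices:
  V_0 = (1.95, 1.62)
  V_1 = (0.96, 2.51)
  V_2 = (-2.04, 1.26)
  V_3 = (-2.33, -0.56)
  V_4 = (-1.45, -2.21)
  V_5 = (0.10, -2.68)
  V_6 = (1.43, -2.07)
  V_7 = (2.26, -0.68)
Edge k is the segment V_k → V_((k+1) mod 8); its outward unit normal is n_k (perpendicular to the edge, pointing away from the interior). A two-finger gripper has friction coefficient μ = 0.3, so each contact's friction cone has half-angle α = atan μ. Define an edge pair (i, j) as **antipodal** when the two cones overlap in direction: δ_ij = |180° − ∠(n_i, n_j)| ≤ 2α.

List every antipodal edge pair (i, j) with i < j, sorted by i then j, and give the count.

count = 6; pairs: (0,3), (0,4), (1,5), (2,6), (2,7), (3,7)

α = atan 0.3 = 16.70°;  2α = 33.40°
n_0 = (+0.6685, +0.7437)
n_1 = (-0.3846, +0.9231)
n_2 = (-0.9875, +0.1574)
n_3 = (-0.8824, -0.4706)
n_4 = (-0.2902, -0.9570)
n_5 = (+0.4169, -0.9090)
n_6 = (+0.8586, -0.5127)
n_7 = (+0.9910, +0.1336)
  (0,1): δ = 115.42°  ·
  (0,2): δ = 57.10°  ·
  (0,3): δ = 19.97°  ✓
  (0,4): δ = 25.09°  ✓
  (0,5): δ = 66.59°  ·
  (0,6): δ = 101.11°  ·
  (0,7): δ = 139.63°  ·
  (1,2): δ = 121.67°  ·
  (1,3): δ = 84.55°  ·
  (1,4): δ = 39.49°  ·
  (1,5): δ = 2.02°  ✓
  (1,6): δ = 36.54°  ·
  (1,7): δ = 75.06°  ·
  (2,3): δ = 142.87°  ·
  (2,4): δ = 97.82°  ·
  (2,5): δ = 56.31°  ·
  (2,6): δ = 21.79°  ✓
  (2,7): δ = 16.73°  ✓
  (3,4): δ = 134.94°  ·
  (3,5): δ = 93.43°  ·
  (3,6): δ = 58.91°  ·
  (3,7): δ = 20.40°  ✓
  (4,5): δ = 138.49°  ·
  (4,6): δ = 103.97°  ·
  (4,7): δ = 65.46°  ·
  (5,6): δ = 145.48°  ·
  (5,7): δ = 106.96°  ·
  (6,7): δ = 141.48°  ·
antipodal pairs: 6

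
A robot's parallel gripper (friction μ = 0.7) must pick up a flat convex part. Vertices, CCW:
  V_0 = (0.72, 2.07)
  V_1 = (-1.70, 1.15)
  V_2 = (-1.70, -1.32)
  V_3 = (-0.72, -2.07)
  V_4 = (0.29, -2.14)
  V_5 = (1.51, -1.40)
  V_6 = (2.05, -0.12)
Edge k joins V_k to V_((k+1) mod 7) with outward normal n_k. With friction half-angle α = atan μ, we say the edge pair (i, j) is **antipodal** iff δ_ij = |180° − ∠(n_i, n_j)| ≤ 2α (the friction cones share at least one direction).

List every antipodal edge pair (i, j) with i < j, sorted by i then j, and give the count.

count = 9; pairs: (0,2), (0,3), (0,4), (0,5), (1,4), (1,5), (1,6), (2,6), (3,6)

α = atan 0.7 = 34.99°;  2α = 69.98°
n_0 = (-0.3554, +0.9347)
n_1 = (-1.0000, -0.0000)
n_2 = (-0.6078, -0.7941)
n_3 = (-0.0691, -0.9976)
n_4 = (+0.5186, -0.8550)
n_5 = (+0.9214, -0.3887)
n_6 = (+0.8547, +0.5191)
  (0,1): δ = 110.82°  ·
  (0,2): δ = 58.24°  ✓
  (0,3): δ = 24.78°  ✓
  (0,4): δ = 10.42°  ✓
  (0,5): δ = 46.31°  ✓
  (0,6): δ = 100.46°  ·
  (1,2): δ = 127.43°  ·
  (1,3): δ = 93.96°  ·
  (1,4): δ = 58.76°  ✓
  (1,5): δ = 22.87°  ✓
  (1,6): δ = 31.27°  ✓
  (2,3): δ = 146.54°  ·
  (2,4): δ = 111.33°  ·
  (2,5): δ = 75.45°  ·
  (2,6): δ = 21.30°  ✓
  (3,4): δ = 144.80°  ·
  (3,5): δ = 108.91°  ·
  (3,6): δ = 54.76°  ✓
  (4,5): δ = 144.11°  ·
  (4,6): δ = 89.97°  ·
  (5,6): δ = 125.86°  ·
antipodal pairs: 9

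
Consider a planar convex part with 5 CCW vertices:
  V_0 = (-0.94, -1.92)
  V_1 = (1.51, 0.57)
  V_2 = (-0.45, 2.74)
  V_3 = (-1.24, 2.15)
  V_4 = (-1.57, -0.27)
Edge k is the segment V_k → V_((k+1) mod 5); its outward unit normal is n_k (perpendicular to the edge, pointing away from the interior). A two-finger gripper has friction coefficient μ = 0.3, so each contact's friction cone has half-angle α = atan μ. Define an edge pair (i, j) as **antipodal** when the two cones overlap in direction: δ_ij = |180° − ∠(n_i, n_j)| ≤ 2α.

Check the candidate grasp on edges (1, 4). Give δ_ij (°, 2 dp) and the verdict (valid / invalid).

δ = 21.19°, valid

α = atan 0.3 = 16.70°;  2α = 33.40°
edge 1: e_1 = (-1.96, +2.17);  n_1 = (+0.7421, +0.6703)
edge 4: e_4 = (+0.63, -1.65);  n_4 = (-0.9342, -0.3567)
∠(n_1, n_4) = 158.81°
δ = |180° − 158.81°| = 21.19°
21.19° ≤ 2α = 33.40°  →  valid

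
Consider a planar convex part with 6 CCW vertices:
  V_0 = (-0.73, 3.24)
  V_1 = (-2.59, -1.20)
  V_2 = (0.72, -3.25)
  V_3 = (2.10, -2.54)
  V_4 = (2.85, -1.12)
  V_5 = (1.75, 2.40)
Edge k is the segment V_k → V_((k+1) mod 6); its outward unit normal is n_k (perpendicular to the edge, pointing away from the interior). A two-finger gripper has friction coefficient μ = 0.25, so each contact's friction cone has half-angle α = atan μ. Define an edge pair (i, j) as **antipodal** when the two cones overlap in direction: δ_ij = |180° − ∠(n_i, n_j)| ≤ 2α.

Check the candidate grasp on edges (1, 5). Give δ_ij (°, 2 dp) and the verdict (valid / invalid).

δ = 13.06°, valid

α = atan 0.25 = 14.04°;  2α = 28.07°
edge 1: e_1 = (+3.31, -2.05);  n_1 = (-0.5265, -0.8502)
edge 5: e_5 = (-2.48, +0.84);  n_5 = (+0.3208, +0.9471)
∠(n_1, n_5) = 166.94°
δ = |180° − 166.94°| = 13.06°
13.06° ≤ 2α = 28.07°  →  valid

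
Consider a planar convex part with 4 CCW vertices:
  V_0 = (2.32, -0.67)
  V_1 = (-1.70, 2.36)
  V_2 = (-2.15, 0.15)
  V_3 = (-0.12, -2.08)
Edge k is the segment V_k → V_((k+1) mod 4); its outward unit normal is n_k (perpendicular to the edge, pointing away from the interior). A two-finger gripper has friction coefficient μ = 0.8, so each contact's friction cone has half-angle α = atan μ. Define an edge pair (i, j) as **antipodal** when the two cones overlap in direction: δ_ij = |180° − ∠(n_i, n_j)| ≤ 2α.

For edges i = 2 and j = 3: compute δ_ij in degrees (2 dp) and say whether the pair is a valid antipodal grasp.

δ = 102.29°, invalid

α = atan 0.8 = 38.66°;  2α = 77.32°
edge 2: e_2 = (+2.03, -2.23);  n_2 = (-0.7395, -0.6732)
edge 3: e_3 = (+2.44, +1.41);  n_3 = (+0.5003, -0.8658)
∠(n_2, n_3) = 77.71°
δ = |180° − 77.71°| = 102.29°
102.29° > 2α = 77.32°  →  invalid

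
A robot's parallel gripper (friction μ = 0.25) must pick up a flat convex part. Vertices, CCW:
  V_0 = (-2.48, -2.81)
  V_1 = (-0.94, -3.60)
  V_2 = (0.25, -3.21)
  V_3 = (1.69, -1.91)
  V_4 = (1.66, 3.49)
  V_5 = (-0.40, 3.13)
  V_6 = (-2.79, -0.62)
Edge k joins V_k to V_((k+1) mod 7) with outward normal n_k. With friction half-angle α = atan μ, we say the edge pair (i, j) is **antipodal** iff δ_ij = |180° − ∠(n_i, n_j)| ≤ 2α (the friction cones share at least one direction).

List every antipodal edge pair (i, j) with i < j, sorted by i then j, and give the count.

α = atan 0.25 = 14.04°;  2α = 28.07°
n_0 = (-0.4564, -0.8898)
n_1 = (+0.3114, -0.9503)
n_2 = (+0.6701, -0.7423)
n_3 = (+1.0000, +0.0056)
n_4 = (-0.1721, +0.9851)
n_5 = (-0.8433, +0.5375)
n_6 = (-0.9901, -0.1402)
  (0,1): δ = 134.70°  ·
  (0,2): δ = 110.77°  ·
  (0,3): δ = 62.52°  ·
  (0,4): δ = 37.07°  ·
  (0,5): δ = 84.65°  ·
  (0,6): δ = 125.21°  ·
  (1,2): δ = 156.07°  ·
  (1,3): δ = 107.83°  ·
  (1,4): δ = 8.23°  ✓
  (1,5): δ = 39.34°  ·
  (1,6): δ = 79.91°  ·
  (2,3): δ = 131.76°  ·
  (2,4): δ = 32.16°  ·
  (2,5): δ = 15.41°  ✓
  (2,6): δ = 55.98°  ·
  (3,4): δ = 80.41°  ·
  (3,5): δ = 32.83°  ·
  (3,6): δ = 7.74°  ✓
  (4,5): δ = 132.42°  ·
  (4,6): δ = 91.86°  ·
  (5,6): δ = 139.43°  ·
antipodal pairs: 3

count = 3; pairs: (1,4), (2,5), (3,6)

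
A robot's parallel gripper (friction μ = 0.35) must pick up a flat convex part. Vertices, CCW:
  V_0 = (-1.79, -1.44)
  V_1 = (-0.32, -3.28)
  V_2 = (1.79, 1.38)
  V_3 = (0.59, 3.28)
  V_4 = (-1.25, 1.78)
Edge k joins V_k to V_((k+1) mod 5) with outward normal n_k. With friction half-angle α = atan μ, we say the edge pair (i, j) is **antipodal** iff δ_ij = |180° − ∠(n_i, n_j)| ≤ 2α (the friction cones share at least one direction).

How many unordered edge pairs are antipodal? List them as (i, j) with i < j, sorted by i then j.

α = atan 0.35 = 19.29°;  2α = 38.58°
n_0 = (-0.7813, -0.6242)
n_1 = (+0.9110, -0.4125)
n_2 = (+0.8455, +0.5340)
n_3 = (-0.6319, +0.7751)
n_4 = (-0.9862, +0.1654)
  (0,1): δ = 62.98°  ·
  (0,2): δ = 6.35°  ✓
  (0,3): δ = 90.57°  ·
  (0,4): δ = 131.86°  ·
  (1,2): δ = 123.36°  ·
  (1,3): δ = 26.45°  ✓
  (1,4): δ = 14.84°  ✓
  (2,3): δ = 83.09°  ·
  (2,4): δ = 41.80°  ·
  (3,4): δ = 138.71°  ·
antipodal pairs: 3

count = 3; pairs: (0,2), (1,3), (1,4)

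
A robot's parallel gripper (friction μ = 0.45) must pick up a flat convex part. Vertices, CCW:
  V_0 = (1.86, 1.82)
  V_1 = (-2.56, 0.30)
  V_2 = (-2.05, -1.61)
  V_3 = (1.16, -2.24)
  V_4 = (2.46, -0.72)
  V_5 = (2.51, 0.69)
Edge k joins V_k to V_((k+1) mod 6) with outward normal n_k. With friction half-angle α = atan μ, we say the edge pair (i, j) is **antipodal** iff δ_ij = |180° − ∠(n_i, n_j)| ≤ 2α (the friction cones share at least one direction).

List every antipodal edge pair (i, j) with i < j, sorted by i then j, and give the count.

count = 4; pairs: (0,2), (0,3), (1,4), (1,5)

α = atan 0.45 = 24.23°;  2α = 48.46°
n_0 = (-0.3252, +0.9456)
n_1 = (-0.9662, -0.2580)
n_2 = (-0.1926, -0.9813)
n_3 = (+0.7600, -0.6500)
n_4 = (+0.9994, -0.0354)
n_5 = (+0.8668, +0.4986)
  (0,1): δ = 94.03°  ·
  (0,2): δ = 30.08°  ✓
  (0,3): δ = 30.48°  ✓
  (0,4): δ = 68.99°  ·
  (0,5): δ = 100.93°  ·
  (1,2): δ = 116.05°  ·
  (1,3): δ = 55.49°  ·
  (1,4): δ = 16.98°  ✓
  (1,5): δ = 14.96°  ✓
  (2,3): δ = 119.44°  ·
  (2,4): δ = 80.93°  ·
  (2,5): δ = 48.99°  ·
  (3,4): δ = 141.49°  ·
  (3,5): δ = 109.55°  ·
  (4,5): δ = 148.06°  ·
antipodal pairs: 4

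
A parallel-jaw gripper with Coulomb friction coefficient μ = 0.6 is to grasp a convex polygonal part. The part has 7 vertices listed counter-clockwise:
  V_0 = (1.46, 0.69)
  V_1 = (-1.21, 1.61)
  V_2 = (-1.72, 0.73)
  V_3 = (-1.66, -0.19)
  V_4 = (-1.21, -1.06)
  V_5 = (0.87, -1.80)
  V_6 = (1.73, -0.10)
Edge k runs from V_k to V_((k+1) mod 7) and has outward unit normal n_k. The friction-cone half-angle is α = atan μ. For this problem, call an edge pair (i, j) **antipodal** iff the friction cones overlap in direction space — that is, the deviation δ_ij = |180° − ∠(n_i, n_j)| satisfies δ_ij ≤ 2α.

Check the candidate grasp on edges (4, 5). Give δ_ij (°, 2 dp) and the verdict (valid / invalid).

α = atan 0.6 = 30.96°;  2α = 61.93°
edge 4: e_4 = (+2.08, -0.74);  n_4 = (-0.3352, -0.9422)
edge 5: e_5 = (+0.86, +1.70);  n_5 = (+0.8923, -0.4514)
∠(n_4, n_5) = 82.75°
δ = |180° − 82.75°| = 97.25°
97.25° > 2α = 61.93°  →  invalid

δ = 97.25°, invalid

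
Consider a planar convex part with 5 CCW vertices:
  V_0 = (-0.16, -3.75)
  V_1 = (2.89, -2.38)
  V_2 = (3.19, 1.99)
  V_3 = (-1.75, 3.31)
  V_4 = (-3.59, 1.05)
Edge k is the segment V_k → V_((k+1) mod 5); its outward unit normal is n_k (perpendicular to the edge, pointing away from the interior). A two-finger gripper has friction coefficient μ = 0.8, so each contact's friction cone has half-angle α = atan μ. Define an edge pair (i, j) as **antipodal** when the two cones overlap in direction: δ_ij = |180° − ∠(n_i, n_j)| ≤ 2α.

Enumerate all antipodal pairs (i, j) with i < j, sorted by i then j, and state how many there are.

α = atan 0.8 = 38.66°;  2α = 77.32°
n_0 = (+0.4097, -0.9122)
n_1 = (+0.9977, -0.0685)
n_2 = (+0.2581, +0.9661)
n_3 = (-0.7755, +0.6314)
n_4 = (-0.8136, -0.5814)
  (0,1): δ = 118.12°  ·
  (0,2): δ = 39.15°  ✓
  (0,3): δ = 26.66°  ✓
  (0,4): δ = 101.36°  ·
  (1,2): δ = 101.03°  ·
  (1,3): δ = 35.22°  ✓
  (1,4): δ = 39.48°  ✓
  (2,3): δ = 114.19°  ·
  (2,4): δ = 39.49°  ✓
  (3,4): δ = 105.30°  ·
antipodal pairs: 5

count = 5; pairs: (0,2), (0,3), (1,3), (1,4), (2,4)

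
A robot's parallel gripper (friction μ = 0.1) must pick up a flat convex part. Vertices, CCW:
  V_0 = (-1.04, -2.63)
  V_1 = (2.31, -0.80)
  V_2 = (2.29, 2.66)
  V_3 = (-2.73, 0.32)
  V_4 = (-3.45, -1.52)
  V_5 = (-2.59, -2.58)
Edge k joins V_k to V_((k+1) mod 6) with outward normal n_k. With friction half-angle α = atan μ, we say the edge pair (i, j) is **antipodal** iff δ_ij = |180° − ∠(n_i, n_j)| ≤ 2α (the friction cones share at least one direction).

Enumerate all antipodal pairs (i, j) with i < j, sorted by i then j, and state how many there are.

α = atan 0.1 = 5.71°;  2α = 11.42°
n_0 = (+0.4794, -0.8776)
n_1 = (+1.0000, +0.0058)
n_2 = (-0.4225, +0.9064)
n_3 = (-0.9312, +0.3644)
n_4 = (-0.7766, -0.6300)
n_5 = (-0.0322, -0.9995)
  (0,1): δ = 118.32°  ·
  (0,2): δ = 3.65°  ✓
  (0,3): δ = 39.98°  ·
  (0,4): δ = 100.41°  ·
  (0,5): δ = 149.51°  ·
  (1,2): δ = 65.34°  ·
  (1,3): δ = 21.70°  ·
  (1,4): δ = 38.72°  ·
  (1,5): δ = 87.82°  ·
  (2,3): δ = 136.36°  ·
  (2,4): δ = 75.94°  ·
  (2,5): δ = 26.84°  ·
  (3,4): δ = 119.58°  ·
  (3,5): δ = 70.48°  ·
  (4,5): δ = 130.90°  ·
antipodal pairs: 1

count = 1; pairs: (0,2)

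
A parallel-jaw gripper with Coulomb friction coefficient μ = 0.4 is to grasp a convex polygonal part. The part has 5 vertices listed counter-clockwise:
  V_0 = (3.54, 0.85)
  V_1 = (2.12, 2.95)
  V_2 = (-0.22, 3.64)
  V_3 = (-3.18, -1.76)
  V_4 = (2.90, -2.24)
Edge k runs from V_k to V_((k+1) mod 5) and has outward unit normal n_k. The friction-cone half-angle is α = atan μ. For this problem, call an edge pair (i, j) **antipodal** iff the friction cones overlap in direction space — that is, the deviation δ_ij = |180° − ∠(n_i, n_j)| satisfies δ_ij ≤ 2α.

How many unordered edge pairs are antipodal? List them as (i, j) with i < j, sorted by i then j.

α = atan 0.4 = 21.80°;  2α = 43.60°
n_0 = (+0.8284, +0.5602)
n_1 = (+0.2828, +0.9592)
n_2 = (-0.8769, +0.4807)
n_3 = (-0.0787, -0.9969)
n_4 = (+0.9792, -0.2028)
  (0,1): δ = 140.50°  ·
  (0,2): δ = 62.80°  ·
  (0,3): δ = 51.42°  ·
  (0,4): δ = 134.23°  ·
  (1,2): δ = 102.30°  ·
  (1,3): δ = 11.92°  ✓
  (1,4): δ = 94.73°  ·
  (2,3): δ = 65.78°  ·
  (2,4): δ = 17.03°  ✓
  (3,4): δ = 97.19°  ·
antipodal pairs: 2

count = 2; pairs: (1,3), (2,4)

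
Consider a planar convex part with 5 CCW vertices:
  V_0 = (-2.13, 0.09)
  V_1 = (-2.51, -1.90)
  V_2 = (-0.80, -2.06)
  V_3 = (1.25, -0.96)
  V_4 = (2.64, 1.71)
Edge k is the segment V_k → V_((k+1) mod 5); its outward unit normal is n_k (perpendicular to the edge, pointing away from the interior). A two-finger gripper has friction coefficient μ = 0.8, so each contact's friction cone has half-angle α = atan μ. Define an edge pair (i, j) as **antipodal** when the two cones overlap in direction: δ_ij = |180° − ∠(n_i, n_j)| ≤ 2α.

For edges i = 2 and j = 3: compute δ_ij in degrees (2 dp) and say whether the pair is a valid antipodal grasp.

δ = 145.72°, invalid

α = atan 0.8 = 38.66°;  2α = 77.32°
edge 2: e_2 = (+2.05, +1.10);  n_2 = (+0.4728, -0.8812)
edge 3: e_3 = (+1.39, +2.67);  n_3 = (+0.8870, -0.4618)
∠(n_2, n_3) = 34.28°
δ = |180° − 34.28°| = 145.72°
145.72° > 2α = 77.32°  →  invalid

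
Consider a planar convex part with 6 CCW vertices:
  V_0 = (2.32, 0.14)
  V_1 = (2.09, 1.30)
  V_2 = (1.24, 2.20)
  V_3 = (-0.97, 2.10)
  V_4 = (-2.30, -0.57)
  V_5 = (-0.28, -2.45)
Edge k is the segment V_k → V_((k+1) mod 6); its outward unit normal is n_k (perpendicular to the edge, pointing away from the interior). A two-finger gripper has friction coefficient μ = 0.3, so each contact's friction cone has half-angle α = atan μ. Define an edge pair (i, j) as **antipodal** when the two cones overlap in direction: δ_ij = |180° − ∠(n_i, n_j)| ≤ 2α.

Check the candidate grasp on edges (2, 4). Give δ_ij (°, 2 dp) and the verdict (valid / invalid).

α = atan 0.3 = 16.70°;  2α = 33.40°
edge 2: e_2 = (-2.21, -0.10);  n_2 = (-0.0452, +0.9990)
edge 4: e_4 = (+2.02, -1.88);  n_4 = (-0.6813, -0.7320)
∠(n_2, n_4) = 134.47°
δ = |180° − 134.47°| = 45.53°
45.53° > 2α = 33.40°  →  invalid

δ = 45.53°, invalid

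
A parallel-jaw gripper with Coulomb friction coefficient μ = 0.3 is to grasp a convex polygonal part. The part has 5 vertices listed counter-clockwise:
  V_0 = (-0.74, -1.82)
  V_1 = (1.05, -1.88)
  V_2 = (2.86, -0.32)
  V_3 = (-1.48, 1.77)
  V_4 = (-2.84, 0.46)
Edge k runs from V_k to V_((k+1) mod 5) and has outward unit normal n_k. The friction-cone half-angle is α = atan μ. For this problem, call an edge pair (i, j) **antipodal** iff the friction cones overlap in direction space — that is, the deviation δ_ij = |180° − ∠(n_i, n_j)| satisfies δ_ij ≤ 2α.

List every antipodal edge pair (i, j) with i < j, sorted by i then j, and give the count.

α = atan 0.3 = 16.70°;  2α = 33.40°
n_0 = (-0.0335, -0.9994)
n_1 = (+0.6529, -0.7575)
n_2 = (+0.4339, +0.9010)
n_3 = (-0.6937, +0.7202)
n_4 = (-0.7355, -0.6775)
  (0,1): δ = 137.32°  ·
  (0,2): δ = 23.79°  ✓
  (0,3): δ = 45.85°  ·
  (0,4): δ = 134.57°  ·
  (1,2): δ = 66.47°  ·
  (1,3): δ = 3.17°  ✓
  (1,4): δ = 91.89°  ·
  (2,3): δ = 110.36°  ·
  (2,4): δ = 21.64°  ✓
  (3,4): δ = 91.28°  ·
antipodal pairs: 3

count = 3; pairs: (0,2), (1,3), (2,4)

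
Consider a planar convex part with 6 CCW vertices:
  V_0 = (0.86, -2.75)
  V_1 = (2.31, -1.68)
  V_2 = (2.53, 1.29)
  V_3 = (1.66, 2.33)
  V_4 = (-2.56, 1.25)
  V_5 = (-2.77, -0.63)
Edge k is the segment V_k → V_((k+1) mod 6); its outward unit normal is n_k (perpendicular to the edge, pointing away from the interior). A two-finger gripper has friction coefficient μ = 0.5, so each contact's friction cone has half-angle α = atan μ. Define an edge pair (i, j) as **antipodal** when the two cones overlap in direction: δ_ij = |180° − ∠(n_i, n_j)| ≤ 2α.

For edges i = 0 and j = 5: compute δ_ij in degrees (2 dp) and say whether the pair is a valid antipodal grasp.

α = atan 0.5 = 26.57°;  2α = 53.13°
edge 0: e_0 = (+1.45, +1.07);  n_0 = (+0.5938, -0.8046)
edge 5: e_5 = (+3.63, -2.12);  n_5 = (-0.5043, -0.8635)
∠(n_0, n_5) = 66.71°
δ = |180° − 66.71°| = 113.29°
113.29° > 2α = 53.13°  →  invalid

δ = 113.29°, invalid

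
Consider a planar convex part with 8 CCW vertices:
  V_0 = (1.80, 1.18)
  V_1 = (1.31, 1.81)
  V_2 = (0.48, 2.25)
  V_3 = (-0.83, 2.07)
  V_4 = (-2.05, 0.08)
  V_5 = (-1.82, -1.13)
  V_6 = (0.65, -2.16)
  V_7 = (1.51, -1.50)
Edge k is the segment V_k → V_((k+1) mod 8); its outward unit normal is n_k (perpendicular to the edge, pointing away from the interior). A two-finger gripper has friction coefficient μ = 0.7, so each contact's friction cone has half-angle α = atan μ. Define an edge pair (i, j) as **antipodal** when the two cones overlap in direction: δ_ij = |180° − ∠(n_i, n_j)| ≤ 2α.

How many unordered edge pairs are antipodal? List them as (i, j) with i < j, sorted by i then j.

α = atan 0.7 = 34.99°;  2α = 69.98°
n_0 = (+0.7894, +0.6139)
n_1 = (+0.4684, +0.8835)
n_2 = (-0.1361, +0.9907)
n_3 = (-0.8525, +0.5227)
n_4 = (-0.9824, -0.1867)
n_5 = (-0.3849, -0.9230)
n_6 = (+0.6088, -0.7933)
n_7 = (+0.9942, -0.1076)
  (0,1): δ = 155.80°  ·
  (0,2): δ = 120.05°  ·
  (0,3): δ = 69.39°  ✓
  (0,4): δ = 27.11°  ✓
  (0,5): δ = 29.49°  ✓
  (0,6): δ = 89.63°  ·
  (0,7): δ = 135.95°  ·
  (1,2): δ = 144.25°  ·
  (1,3): δ = 93.58°  ·
  (1,4): δ = 51.31°  ✓
  (1,5): δ = 5.29°  ✓
  (1,6): δ = 65.43°  ✓
  (1,7): δ = 111.75°  ·
  (2,3): δ = 129.33°  ·
  (2,4): δ = 87.06°  ·
  (2,5): δ = 30.46°  ✓
  (2,6): δ = 29.68°  ✓
  (2,7): δ = 76.00°  ·
  (3,4): δ = 137.73°  ·
  (3,5): δ = 81.13°  ·
  (3,6): δ = 20.98°  ✓
  (3,7): δ = 25.34°  ✓
  (4,5): δ = 123.40°  ·
  (4,6): δ = 63.26°  ✓
  (4,7): δ = 16.94°  ✓
  (5,6): δ = 119.86°  ·
  (5,7): δ = 73.54°  ·
  (6,7): δ = 133.68°  ·
antipodal pairs: 12

count = 12; pairs: (0,3), (0,4), (0,5), (1,4), (1,5), (1,6), (2,5), (2,6), (3,6), (3,7), (4,6), (4,7)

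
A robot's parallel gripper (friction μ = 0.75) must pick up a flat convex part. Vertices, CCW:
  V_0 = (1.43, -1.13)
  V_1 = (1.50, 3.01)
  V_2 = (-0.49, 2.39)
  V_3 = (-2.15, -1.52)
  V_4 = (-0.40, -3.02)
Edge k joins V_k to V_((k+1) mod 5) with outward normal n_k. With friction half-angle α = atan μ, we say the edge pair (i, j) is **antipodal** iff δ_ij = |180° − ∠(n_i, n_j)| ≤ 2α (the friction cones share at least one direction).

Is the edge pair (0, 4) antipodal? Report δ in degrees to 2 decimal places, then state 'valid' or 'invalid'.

δ = 136.89°, invalid

α = atan 0.75 = 36.87°;  2α = 73.74°
edge 0: e_0 = (+0.07, +4.14);  n_0 = (+0.9999, -0.0169)
edge 4: e_4 = (+1.83, +1.89);  n_4 = (+0.7184, -0.6956)
∠(n_0, n_4) = 43.11°
δ = |180° − 43.11°| = 136.89°
136.89° > 2α = 73.74°  →  invalid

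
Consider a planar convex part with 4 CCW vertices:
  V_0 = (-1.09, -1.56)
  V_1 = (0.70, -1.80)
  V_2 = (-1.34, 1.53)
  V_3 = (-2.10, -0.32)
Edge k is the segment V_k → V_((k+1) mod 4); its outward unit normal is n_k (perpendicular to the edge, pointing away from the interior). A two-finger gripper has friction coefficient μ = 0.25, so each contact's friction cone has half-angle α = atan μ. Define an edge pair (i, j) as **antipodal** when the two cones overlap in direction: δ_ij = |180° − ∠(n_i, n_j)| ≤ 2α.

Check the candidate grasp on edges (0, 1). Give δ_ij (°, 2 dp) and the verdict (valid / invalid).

δ = 50.87°, invalid

α = atan 0.25 = 14.04°;  2α = 28.07°
edge 0: e_0 = (+1.79, -0.24);  n_0 = (-0.1329, -0.9911)
edge 1: e_1 = (-2.04, +3.33);  n_1 = (+0.8527, +0.5224)
∠(n_0, n_1) = 129.13°
δ = |180° − 129.13°| = 50.87°
50.87° > 2α = 28.07°  →  invalid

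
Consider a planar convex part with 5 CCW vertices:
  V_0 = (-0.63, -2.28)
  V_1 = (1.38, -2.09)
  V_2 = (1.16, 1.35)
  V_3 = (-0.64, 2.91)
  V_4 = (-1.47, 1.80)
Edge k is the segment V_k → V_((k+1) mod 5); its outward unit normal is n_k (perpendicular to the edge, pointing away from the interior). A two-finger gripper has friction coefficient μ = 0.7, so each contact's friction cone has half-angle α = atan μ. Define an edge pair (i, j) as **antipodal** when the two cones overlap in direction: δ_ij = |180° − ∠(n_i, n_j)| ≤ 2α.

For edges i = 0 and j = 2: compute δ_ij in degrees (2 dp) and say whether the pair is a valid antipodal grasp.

δ = 46.31°, valid

α = atan 0.7 = 34.99°;  2α = 69.98°
edge 0: e_0 = (+2.01, +0.19);  n_0 = (+0.0941, -0.9956)
edge 2: e_2 = (-1.80, +1.56);  n_2 = (+0.6549, +0.7557)
∠(n_0, n_2) = 133.69°
δ = |180° − 133.69°| = 46.31°
46.31° ≤ 2α = 69.98°  →  valid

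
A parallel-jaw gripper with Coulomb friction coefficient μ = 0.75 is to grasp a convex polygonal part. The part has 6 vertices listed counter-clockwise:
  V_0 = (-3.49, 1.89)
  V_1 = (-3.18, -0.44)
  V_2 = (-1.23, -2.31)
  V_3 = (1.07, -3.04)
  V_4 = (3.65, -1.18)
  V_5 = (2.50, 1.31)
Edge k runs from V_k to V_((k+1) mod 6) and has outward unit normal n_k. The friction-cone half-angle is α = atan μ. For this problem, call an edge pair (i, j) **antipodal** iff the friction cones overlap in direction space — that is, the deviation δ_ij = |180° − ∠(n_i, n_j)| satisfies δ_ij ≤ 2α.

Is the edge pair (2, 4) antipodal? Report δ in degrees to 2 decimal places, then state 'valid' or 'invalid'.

δ = 47.60°, valid

α = atan 0.75 = 36.87°;  2α = 73.74°
edge 2: e_2 = (+2.30, -0.73);  n_2 = (-0.3025, -0.9531)
edge 4: e_4 = (-1.15, +2.49);  n_4 = (+0.9079, +0.4193)
∠(n_2, n_4) = 132.40°
δ = |180° − 132.40°| = 47.60°
47.60° ≤ 2α = 73.74°  →  valid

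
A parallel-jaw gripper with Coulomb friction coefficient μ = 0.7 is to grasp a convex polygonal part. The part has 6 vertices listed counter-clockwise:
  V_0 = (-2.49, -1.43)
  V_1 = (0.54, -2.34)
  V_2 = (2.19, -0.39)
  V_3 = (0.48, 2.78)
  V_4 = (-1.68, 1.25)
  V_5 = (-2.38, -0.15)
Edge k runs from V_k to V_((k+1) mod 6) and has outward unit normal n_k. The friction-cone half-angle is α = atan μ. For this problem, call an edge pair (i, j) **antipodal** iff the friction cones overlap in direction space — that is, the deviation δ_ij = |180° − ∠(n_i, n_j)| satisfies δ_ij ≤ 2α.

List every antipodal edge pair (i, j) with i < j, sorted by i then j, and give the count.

count = 7; pairs: (0,2), (0,3), (1,3), (1,4), (1,5), (2,4), (2,5)

α = atan 0.7 = 34.99°;  2α = 69.98°
n_0 = (-0.2876, -0.9577)
n_1 = (+0.7634, -0.6459)
n_2 = (+0.8801, +0.4748)
n_3 = (-0.5780, +0.8160)
n_4 = (-0.8944, +0.4472)
n_5 = (-0.9963, +0.0856)
  (0,1): δ = 113.52°  ·
  (0,2): δ = 44.94°  ✓
  (0,3): δ = 52.03°  ✓
  (0,4): δ = 80.15°  ·
  (0,5): δ = 101.80°  ·
  (1,2): δ = 111.42°  ·
  (1,3): δ = 14.45°  ✓
  (1,4): δ = 13.67°  ✓
  (1,5): δ = 35.32°  ✓
  (2,3): δ = 83.03°  ·
  (2,4): δ = 54.91°  ✓
  (2,5): δ = 33.26°  ✓
  (3,4): δ = 151.88°  ·
  (3,5): δ = 130.22°  ·
  (4,5): δ = 158.35°  ·
antipodal pairs: 7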